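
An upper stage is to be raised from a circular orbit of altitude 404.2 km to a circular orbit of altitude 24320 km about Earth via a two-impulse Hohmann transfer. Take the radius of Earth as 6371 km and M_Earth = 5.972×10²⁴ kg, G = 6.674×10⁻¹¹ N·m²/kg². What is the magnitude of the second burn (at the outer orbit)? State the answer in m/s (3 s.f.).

Δv ≈ 1440 m/s

μ = GM = 6.674×10⁻¹¹ × 5.972×10²⁴ = 3.986×10¹⁴ m³/s².
r₁ = 6371 + 404.2 = 6775.2 km = 6.7752×10⁶ m.
r₂ = 6371 + 24320 = 30691 km = 3.0691×10⁷ m.
Transfer ellipse a_t = (r₁ + r₂)/2 = 1.873×10⁷ m.
At r₁: circular v_c1 = √(μ/r₁) = 7670 m/s; transfer-perigee v_p = √[μ(2/r₁ − 1/a_t)] = 9817 m/s.
At r₂: circular v_c2 = √(μ/r₂) = 3604 m/s; transfer-apogee v_a = √[μ(2/r₂ − 1/a_t)] = 2167 m/s.
Δv₂ = v_c2 − v_a = 1436 m/s.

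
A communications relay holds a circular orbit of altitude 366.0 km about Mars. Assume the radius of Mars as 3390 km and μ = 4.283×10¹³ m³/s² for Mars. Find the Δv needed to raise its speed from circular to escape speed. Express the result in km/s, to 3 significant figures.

r = 3390 + 366.0 = 3756.0 km = 3.7560×10⁶ m.
Circular speed v_c = √(μ/r) = 3377 m/s.
Escape speed v_esc = √(2μ/r) = √2 × v_c = 4776 m/s.
Δv = v_esc − v_c = 1399 m/s = 1.399 km/s.

Δv ≈ 1.40 km/s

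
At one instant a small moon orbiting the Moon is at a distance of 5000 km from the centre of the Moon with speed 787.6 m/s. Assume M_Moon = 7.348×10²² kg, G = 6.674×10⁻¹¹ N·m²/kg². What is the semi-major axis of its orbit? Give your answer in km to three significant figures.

μ = GM = 6.674×10⁻¹¹ × 7.348×10²² = 4.904×10¹² m³/s².
r = 5.000×10⁶ m.
Specific orbital energy ε = v²/2 − μ/r = (787.6)²/2 − 4.904×10¹²/5.000×10⁶ = -6.707×10⁵ J/kg.
Since ε = −μ/(2a), a = −μ/(2ε) = 3.656×10⁶ m = 3656.2 km.

a ≈ 3660 km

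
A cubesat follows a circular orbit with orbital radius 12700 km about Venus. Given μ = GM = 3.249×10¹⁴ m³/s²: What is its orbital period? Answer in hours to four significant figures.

T ≈ 4.382 hours

r = 12700 km = 1.270×10⁷ m.
Kepler's third law: T = 2π√(r³/μ) = 2π√((1.270×10⁷)³ / 3.249×10¹⁴).
r³/μ = 6.305×10⁶ s², so T = 2π × 2.511×10³ = 1.578×10⁴ s.
Converting: 1.578×10⁴ s ÷ 3600 = 4.382 hours.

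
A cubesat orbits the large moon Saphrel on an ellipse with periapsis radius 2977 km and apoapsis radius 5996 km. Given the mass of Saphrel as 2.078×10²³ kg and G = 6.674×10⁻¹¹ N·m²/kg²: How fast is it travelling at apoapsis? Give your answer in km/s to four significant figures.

v ≈ 1.239 km/s

μ = GM = 6.674×10⁻¹¹ × 2.078×10²³ = 1.387×10¹³ m³/s².
Semi-major axis a = (r_p + r_a)/2 = 4486.5 km = 4.486×10⁶ m.
Vis-viva: v² = μ(2/r − 1/a) = 1.387×10¹³ × (3.336×10⁻⁷ − 2.229×10⁻⁷) = 1.535×10⁶ m²/s².
v = 1239 m/s = 1.239 km/s.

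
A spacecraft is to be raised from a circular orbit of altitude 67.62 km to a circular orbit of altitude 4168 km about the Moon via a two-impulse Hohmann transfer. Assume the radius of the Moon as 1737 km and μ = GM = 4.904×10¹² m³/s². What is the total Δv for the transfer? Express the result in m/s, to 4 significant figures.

r₁ = 1737 + 67.62 = 1804.6 km = 1.8046×10⁶ m.
r₂ = 1737 + 4168 = 5905.0 km = 5.9050×10⁶ m.
Transfer ellipse a_t = (r₁ + r₂)/2 = 3.855×10⁶ m.
At r₁: circular v_c1 = √(μ/r₁) = 1648 m/s; transfer-perilune v_p = √[μ(2/r₁ − 1/a_t)] = 2040 m/s.
Δv₁ = v_p − v_c1 = 391.8 m/s.
At r₂: circular v_c2 = √(μ/r₂) = 911.3 m/s; transfer-apolune v_a = √[μ(2/r₂ − 1/a_t)] = 623.5 m/s.
Δv₂ = v_c2 − v_a = 287.8 m/s.
Total Δv = Δv₁ + Δv₂ = 679.6 m/s.

Δv_total ≈ 679.6 m/s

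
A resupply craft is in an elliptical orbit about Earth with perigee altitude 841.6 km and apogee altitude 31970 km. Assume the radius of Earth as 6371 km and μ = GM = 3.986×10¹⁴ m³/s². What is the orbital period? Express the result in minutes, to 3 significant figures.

r_p = 6371 + 841.6 = 7212.6 km = 7.2126×10⁶ m.
r_a = 6371 + 31970 = 38341 km = 3.8341×10⁷ m.
Semi-major axis a = (r_p + r_a)/2 = (7212.6 + 38341)/2 = 22777 km = 2.278×10⁷ m.
By Kepler's third law T = 2π√(a³/μ) = 2π × 5.445×10³ = 3.421×10⁴ s.
= 570.2 minutes.

T ≈ 570 minutes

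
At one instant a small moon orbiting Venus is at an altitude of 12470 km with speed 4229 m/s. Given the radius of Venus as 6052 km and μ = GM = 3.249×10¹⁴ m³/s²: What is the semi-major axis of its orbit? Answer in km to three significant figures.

r = 6052 + 12470 = 18522 km = 1.852×10⁷ m.
Vis-viva rearranged: 1/a = 2/r − v²/μ = 1.080×10⁻⁷ − 5.505×10⁻⁸ = 5.293×10⁻⁸ m⁻¹.
a = 1.889×10⁷ m = 18892 km.

a ≈ 18900 km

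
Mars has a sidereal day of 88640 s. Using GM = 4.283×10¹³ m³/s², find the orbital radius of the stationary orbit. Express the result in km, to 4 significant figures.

r_sync ≈ 20430 km

A synchronous orbit has period T, so by Kepler's third law a = (μT²/4π²)^(1/3).
μT²/4π² = 4.283×10¹³ × (8.864×10⁴)² / 39.48 = 8.524×10²¹ m³.
a = 2.043×10⁷ m = 20428 km.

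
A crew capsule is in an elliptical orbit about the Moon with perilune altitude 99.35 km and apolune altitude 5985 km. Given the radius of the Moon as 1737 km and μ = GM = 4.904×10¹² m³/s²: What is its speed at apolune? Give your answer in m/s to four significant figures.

r_p = 1737 + 99.35 = 1836.3 km = 1.8364×10⁶ m.
r_a = 1737 + 5985 = 7722.0 km = 7.7220×10⁶ m.
Semi-major axis a = (r_p + r_a)/2 = 4779.2 km = 4.779×10⁶ m.
Vis-viva: v² = μ(2/r − 1/a) = 4.904×10¹² × (2.590×10⁻⁷ − 2.092×10⁻⁷) = 2.440×10⁵ m²/s².
v = 494.0 m/s.

v ≈ 494.0 m/s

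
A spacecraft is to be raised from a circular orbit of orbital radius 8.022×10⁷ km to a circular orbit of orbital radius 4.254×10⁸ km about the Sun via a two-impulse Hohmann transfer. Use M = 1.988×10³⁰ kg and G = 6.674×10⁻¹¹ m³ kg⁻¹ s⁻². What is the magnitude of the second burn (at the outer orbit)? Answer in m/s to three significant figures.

μ = GM = 6.674×10⁻¹¹ × 1.988×10³⁰ = 1.327×10²⁰ m³/s².
r₁ = 8.022×10⁷ km = 8.022×10¹⁰ m.
r₂ = 4.254×10⁸ km = 4.254×10¹¹ m.
Transfer ellipse a_t = (r₁ + r₂)/2 = 2.528×10¹¹ m.
At r₁: circular v_c1 = √(μ/r₁) = 40670 m/s; transfer-perihelion v_p = √[μ(2/r₁ − 1/a_t)] = 52750 m/s.
At r₂: circular v_c2 = √(μ/r₂) = 17660 m/s; transfer-aphelion v_a = √[μ(2/r₂ − 1/a_t)] = 9948 m/s.
Δv₂ = v_c2 − v_a = 7712 m/s.

Δv ≈ 7710 m/s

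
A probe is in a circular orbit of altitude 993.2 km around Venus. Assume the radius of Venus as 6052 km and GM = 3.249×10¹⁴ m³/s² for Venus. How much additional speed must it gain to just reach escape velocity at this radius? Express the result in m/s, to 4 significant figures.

Δv ≈ 2813 m/s

r = 6052 + 993.2 = 7045.2 km = 7.0452×10⁶ m.
Circular speed v_c = √(μ/r) = 6791 m/s.
Escape speed v_esc = √(2μ/r) = √2 × v_c = 9604 m/s.
Δv = v_esc − v_c = 2813 m/s.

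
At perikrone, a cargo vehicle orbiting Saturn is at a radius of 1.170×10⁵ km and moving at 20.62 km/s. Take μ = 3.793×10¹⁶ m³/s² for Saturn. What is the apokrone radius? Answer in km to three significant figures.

r_p = 1.170×10⁸ m.
Specific energy ε = v²/2 − μ/r = -1.116×10⁸ J/kg, so a = −μ/(2ε) = 1.699×10⁸ m.
The apsides satisfy r_p + r_a = 2a, so the apokrone radius is 2a − r_p = 2.229×10⁸ m = 2.2289×10⁵ km.

apokrone radius ≈ 2.23×10⁵ km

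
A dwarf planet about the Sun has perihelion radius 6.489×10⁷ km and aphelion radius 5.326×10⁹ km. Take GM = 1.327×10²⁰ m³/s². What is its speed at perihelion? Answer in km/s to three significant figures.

v ≈ 63.6 km/s

Semi-major axis a = (r_p + r_a)/2 = 2.6954×10⁹ km = 2.695×10¹² m.
Vis-viva: v² = μ(2/r − 1/a) = 1.327×10²⁰ × (3.082×10⁻¹¹ − 3.710×10⁻¹³) = 4.041×10⁹ m²/s².
v = 63570 m/s = 63.57 km/s.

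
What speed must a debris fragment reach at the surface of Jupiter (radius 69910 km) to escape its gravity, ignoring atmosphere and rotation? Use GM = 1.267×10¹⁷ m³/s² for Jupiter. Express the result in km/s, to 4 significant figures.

v_esc ≈ 60.21 km/s

r = R = 6.991×10⁷ m.
Escape speed v_esc = √(2μ/r) = √(2 × 1.267×10¹⁷ / 6.991×10⁷) = √(3.625×10⁹) = 60210 m/s.
= 60.21 km/s.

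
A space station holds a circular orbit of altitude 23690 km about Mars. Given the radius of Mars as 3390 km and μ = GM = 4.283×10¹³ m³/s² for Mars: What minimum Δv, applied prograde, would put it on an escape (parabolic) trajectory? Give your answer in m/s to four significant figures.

Δv ≈ 520.9 m/s

r = 3390 + 23690 = 27080 km = 2.7080×10⁷ m.
Circular speed v_c = √(μ/r) = 1258 m/s.
Escape speed v_esc = √(2μ/r) = √2 × v_c = 1779 m/s.
Δv = v_esc − v_c = 520.9 m/s.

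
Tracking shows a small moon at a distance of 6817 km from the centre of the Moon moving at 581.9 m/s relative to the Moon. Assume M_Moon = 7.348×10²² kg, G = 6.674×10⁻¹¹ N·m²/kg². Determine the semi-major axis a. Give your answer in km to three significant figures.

a ≈ 4460 km

μ = GM = 6.674×10⁻¹¹ × 7.348×10²² = 4.904×10¹² m³/s².
r = 6.817×10⁶ m.
Specific orbital energy ε = v²/2 − μ/r = (581.9)²/2 − 4.904×10¹²/6.817×10⁶ = -5.501×10⁵ J/kg.
Since ε = −μ/(2a), a = −μ/(2ε) = 4.458×10⁶ m = 4457.6 km.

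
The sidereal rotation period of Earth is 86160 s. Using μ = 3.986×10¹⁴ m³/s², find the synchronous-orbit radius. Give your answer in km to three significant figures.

A synchronous orbit has period T, so by Kepler's third law a = (μT²/4π²)^(1/3).
μT²/4π² = 3.986×10¹⁴ × (8.616×10⁴)² / 39.48 = 7.495×10²² m³.
a = 4.216×10⁷ m = 42163 km.

r_sync ≈ 42200 km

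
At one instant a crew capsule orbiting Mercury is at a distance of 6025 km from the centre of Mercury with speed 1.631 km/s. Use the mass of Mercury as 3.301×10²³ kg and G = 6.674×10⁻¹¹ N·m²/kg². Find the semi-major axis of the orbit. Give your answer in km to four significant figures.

μ = GM = 6.674×10⁻¹¹ × 3.301×10²³ = 2.203×10¹³ m³/s².
r = 6.025×10⁶ m.
Vis-viva rearranged: 1/a = 2/r − v²/μ = 3.320×10⁻⁷ − 1.207×10⁻⁷ = 2.112×10⁻⁷ m⁻¹.
a = 4.735×10⁶ m = 4734.8 km.

a ≈ 4735 km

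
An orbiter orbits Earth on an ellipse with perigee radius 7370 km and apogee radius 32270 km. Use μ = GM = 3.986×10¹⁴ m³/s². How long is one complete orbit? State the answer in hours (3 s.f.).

T ≈ 7.71 hours

Semi-major axis a = (r_p + r_a)/2 = (7370.0 + 32270)/2 = 19820 km = 1.982×10⁷ m.
By Kepler's third law T = 2π√(a³/μ) = 2π × 4.420×10³ = 2.777×10⁴ s.
= 7.714 hours.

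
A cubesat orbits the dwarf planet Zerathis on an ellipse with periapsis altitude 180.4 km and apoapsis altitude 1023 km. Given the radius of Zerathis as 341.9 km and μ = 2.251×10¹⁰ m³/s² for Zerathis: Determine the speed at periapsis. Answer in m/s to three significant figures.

r_p = 341.9 + 180.4 = 522.30 km = 5.2230×10⁵ m.
r_a = 341.9 + 1023 = 1364.9 km = 1.3649×10⁶ m.
Semi-major axis a = (r_p + r_a)/2 = 943.60 km = 9.436×10⁵ m.
Vis-viva: v² = μ(2/r − 1/a) = 2.251×10¹⁰ × (3.829×10⁻⁶ − 1.060×10⁻⁶) = 6.234×10⁴ m²/s².
v = 249.7 m/s.

v ≈ 250 m/s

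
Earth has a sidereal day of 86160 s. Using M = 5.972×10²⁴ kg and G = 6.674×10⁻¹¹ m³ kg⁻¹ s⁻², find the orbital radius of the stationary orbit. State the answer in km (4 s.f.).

r_sync ≈ 42160 km

μ = GM = 6.674×10⁻¹¹ × 5.972×10²⁴ = 3.986×10¹⁴ m³/s².
A synchronous orbit has period T, so by Kepler's third law a = (μT²/4π²)^(1/3).
μT²/4π² = 3.986×10¹⁴ × (8.616×10⁴)² / 39.48 = 7.495×10²² m³.
a = 4.216×10⁷ m = 42162 km.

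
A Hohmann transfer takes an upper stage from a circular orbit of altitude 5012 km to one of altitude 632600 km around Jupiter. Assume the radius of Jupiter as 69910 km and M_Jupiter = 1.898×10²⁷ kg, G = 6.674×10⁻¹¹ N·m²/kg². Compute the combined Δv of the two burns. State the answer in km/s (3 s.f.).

Δv_total ≈ 21.7 km/s

μ = GM = 6.674×10⁻¹¹ × 1.898×10²⁷ = 1.267×10¹⁷ m³/s².
r₁ = 69910 + 5012 = 74922 km = 7.4922×10⁷ m.
r₂ = 69910 + 632600 = 702510 km = 7.0251×10⁸ m.
Transfer ellipse a_t = (r₁ + r₂)/2 = 3.887×10⁸ m.
At r₁: circular v_c1 = √(μ/r₁) = 41120 m/s; transfer-perijove v_p = √[μ(2/r₁ − 1/a_t)] = 55280 m/s.
Δv₁ = v_p − v_c1 = 14160 m/s.
At r₂: circular v_c2 = √(μ/r₂) = 13430 m/s; transfer-apojove v_a = √[μ(2/r₂ − 1/a_t)] = 5895 m/s.
Δv₂ = v_c2 − v_a = 7533 m/s.
Total Δv = Δv₁ + Δv₂ = 21690 m/s = 21.69 km/s.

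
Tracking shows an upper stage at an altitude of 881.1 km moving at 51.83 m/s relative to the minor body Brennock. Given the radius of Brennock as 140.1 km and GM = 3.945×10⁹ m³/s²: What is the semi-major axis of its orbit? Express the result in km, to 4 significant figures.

r = 140.1 + 881.1 = 1021.2 km = 1.021×10⁶ m.
Vis-viva rearranged: 1/a = 2/r − v²/μ = 1.958×10⁻⁶ − 6.810×10⁻⁷ = 1.278×10⁻⁶ m⁻¹.
a = 7.828×10⁵ m = 782.76 km.

a ≈ 782.8 km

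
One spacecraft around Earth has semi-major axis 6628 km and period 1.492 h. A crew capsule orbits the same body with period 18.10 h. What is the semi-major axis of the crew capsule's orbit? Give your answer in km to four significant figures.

Kepler's third law: a³ ∝ T², so a₂ = a₁ (T₂/T₁)^(2/3).
T₂/T₁ = 12.13, (T₂/T₁)^(2/3) = 5.280.
a₂ = 6628 × 5.280 = 34990 km.

a₂ ≈ 34990 km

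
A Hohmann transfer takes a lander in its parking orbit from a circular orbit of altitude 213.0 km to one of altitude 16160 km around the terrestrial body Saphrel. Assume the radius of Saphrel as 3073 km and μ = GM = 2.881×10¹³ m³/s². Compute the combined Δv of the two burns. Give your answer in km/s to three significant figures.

r₁ = 3073 + 213.0 = 3286.0 km = 3.2860×10⁶ m.
r₂ = 3073 + 16160 = 19233 km = 1.9233×10⁷ m.
Transfer ellipse a_t = (r₁ + r₂)/2 = 1.126×10⁷ m.
At r₁: circular v_c1 = √(μ/r₁) = 2961 m/s; transfer-periapsis v_p = √[μ(2/r₁ − 1/a_t)] = 3870 m/s.
Δv₁ = v_p − v_c1 = 908.9 m/s.
At r₂: circular v_c2 = √(μ/r₂) = 1224 m/s; transfer-apoapsis v_a = √[μ(2/r₂ − 1/a_t)] = 661.2 m/s.
Δv₂ = v_c2 − v_a = 562.7 m/s.
Total Δv = Δv₁ + Δv₂ = 1472 m/s = 1.472 km/s.

Δv_total ≈ 1.47 km/s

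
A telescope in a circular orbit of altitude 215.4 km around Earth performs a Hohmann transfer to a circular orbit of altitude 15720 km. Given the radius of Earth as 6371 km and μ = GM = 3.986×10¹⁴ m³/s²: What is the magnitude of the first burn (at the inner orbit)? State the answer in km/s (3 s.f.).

Δv ≈ 1.88 km/s

r₁ = 6371 + 215.4 = 6586.4 km = 6.5864×10⁶ m.
r₂ = 6371 + 15720 = 22091 km = 2.2091×10⁷ m.
Transfer ellipse a_t = (r₁ + r₂)/2 = 1.434×10⁷ m.
At r₁: circular v_c1 = √(μ/r₁) = 7779 m/s; transfer-perigee v_p = √[μ(2/r₁ − 1/a_t)] = 9656 m/s.
Δv₁ = v_p − v_c1 = 1877 m/s.
= 1.877 km/s.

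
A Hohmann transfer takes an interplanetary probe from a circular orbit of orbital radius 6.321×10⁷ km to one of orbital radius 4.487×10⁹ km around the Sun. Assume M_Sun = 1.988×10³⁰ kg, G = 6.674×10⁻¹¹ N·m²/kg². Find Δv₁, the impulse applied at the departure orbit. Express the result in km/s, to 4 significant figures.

μ = GM = 6.674×10⁻¹¹ × 1.988×10³⁰ = 1.327×10²⁰ m³/s².
r₁ = 6.321×10⁷ km = 6.321×10¹⁰ m.
r₂ = 4.487×10⁹ km = 4.487×10¹² m.
Transfer ellipse a_t = (r₁ + r₂)/2 = 2.275×10¹² m.
At r₁: circular v_c1 = √(μ/r₁) = 45820 m/s; transfer-perihelion v_p = √[μ(2/r₁ − 1/a_t)] = 64340 m/s.
Δv₁ = v_p − v_c1 = 18530 m/s.
= 18.53 km/s.

Δv ≈ 18.53 km/s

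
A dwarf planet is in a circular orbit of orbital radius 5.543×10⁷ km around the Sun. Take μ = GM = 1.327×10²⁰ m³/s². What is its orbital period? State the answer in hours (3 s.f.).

r = 5.543×10⁷ km = 5.543×10¹⁰ m.
Kepler's third law: T = 2π√(r³/μ) = 2π√((5.543×10¹⁰)³ / 1.327×10²⁰).
r³/μ = 1.283×10¹² s², so T = 2π × 1.133×10⁶ = 7.118×10⁶ s.
Converting: 7.118×10⁶ s ÷ 3600 = 1977 hours.

T ≈ 1980 hours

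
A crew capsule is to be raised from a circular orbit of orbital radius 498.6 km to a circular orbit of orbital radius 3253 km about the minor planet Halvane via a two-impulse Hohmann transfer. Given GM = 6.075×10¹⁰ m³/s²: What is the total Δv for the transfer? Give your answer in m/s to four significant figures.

Δv_total ≈ 176.8 m/s

r₁ = 498.6 km = 4.986×10⁵ m.
r₂ = 3253 km = 3.253×10⁶ m.
Transfer ellipse a_t = (r₁ + r₂)/2 = 1.876×10⁶ m.
At r₁: circular v_c1 = √(μ/r₁) = 349.1 m/s; transfer-periapsis v_p = √[μ(2/r₁ − 1/a_t)] = 459.7 m/s.
Δv₁ = v_p − v_c1 = 110.6 m/s.
At r₂: circular v_c2 = √(μ/r₂) = 136.7 m/s; transfer-apoapsis v_a = √[μ(2/r₂ − 1/a_t)] = 70.46 m/s.
Δv₂ = v_c2 − v_a = 66.20 m/s.
Total Δv = Δv₁ + Δv₂ = 176.8 m/s.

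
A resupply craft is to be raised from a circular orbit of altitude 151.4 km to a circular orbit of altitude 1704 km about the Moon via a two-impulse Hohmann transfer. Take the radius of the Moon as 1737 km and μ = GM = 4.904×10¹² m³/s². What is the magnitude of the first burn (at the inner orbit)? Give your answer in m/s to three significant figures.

r₁ = 1737 + 151.4 = 1888.4 km = 1.8884×10⁶ m.
r₂ = 1737 + 1704 = 3441.0 km = 3.4410×10⁶ m.
Transfer ellipse a_t = (r₁ + r₂)/2 = 2.665×10⁶ m.
At r₁: circular v_c1 = √(μ/r₁) = 1611 m/s; transfer-perilune v_p = √[μ(2/r₁ − 1/a_t)] = 1831 m/s.
Δv₁ = v_p − v_c1 = 219.8 m/s.

Δv ≈ 220 m/s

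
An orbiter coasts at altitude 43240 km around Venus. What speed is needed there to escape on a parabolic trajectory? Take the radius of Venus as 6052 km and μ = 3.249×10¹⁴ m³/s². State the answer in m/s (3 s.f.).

r = 6052 + 43240 = 49292 km = 4.9292×10⁷ m.
Escape speed v_esc = √(2μ/r) = √(2 × 3.249×10¹⁴ / 4.929×10⁷) = √(1.318×10⁷) = 3631 m/s.

v_esc ≈ 3630 m/s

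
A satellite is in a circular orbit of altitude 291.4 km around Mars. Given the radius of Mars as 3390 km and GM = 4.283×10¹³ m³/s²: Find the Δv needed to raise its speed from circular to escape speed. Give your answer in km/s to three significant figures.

Δv ≈ 1.41 km/s

r = 3390 + 291.4 = 3681.4 km = 3.6814×10⁶ m.
Circular speed v_c = √(μ/r) = 3411 m/s.
Escape speed v_esc = √(2μ/r) = √2 × v_c = 4824 m/s.
Δv = v_esc − v_c = 1413 m/s = 1.413 km/s.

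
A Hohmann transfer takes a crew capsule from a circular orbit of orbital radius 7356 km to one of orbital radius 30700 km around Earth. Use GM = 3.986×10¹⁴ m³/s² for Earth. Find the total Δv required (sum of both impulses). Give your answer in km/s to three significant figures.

Δv_total ≈ 3.35 km/s

r₁ = 7356 km = 7.356×10⁶ m.
r₂ = 30700 km = 3.070×10⁷ m.
Transfer ellipse a_t = (r₁ + r₂)/2 = 1.903×10⁷ m.
At r₁: circular v_c1 = √(μ/r₁) = 7361 m/s; transfer-perigee v_p = √[μ(2/r₁ − 1/a_t)] = 9350 m/s.
Δv₁ = v_p − v_c1 = 1989 m/s.
At r₂: circular v_c2 = √(μ/r₂) = 3603 m/s; transfer-apogee v_a = √[μ(2/r₂ − 1/a_t)] = 2240 m/s.
Δv₂ = v_c2 − v_a = 1363 m/s.
Total Δv = Δv₁ + Δv₂ = 3352 m/s = 3.352 km/s.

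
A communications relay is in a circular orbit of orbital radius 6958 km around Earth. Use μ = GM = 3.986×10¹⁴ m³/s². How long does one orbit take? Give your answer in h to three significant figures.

T ≈ 1.60 h

r = 6958 km = 6.958×10⁶ m.
Kepler's third law: T = 2π√(r³/μ) = 2π√((6.958×10⁶)³ / 3.986×10¹⁴).
r³/μ = 8.451×10⁵ s², so T = 2π × 9.193×10² = 5.776×10³ s.
Converting: 5.776×10³ s ÷ 3600 = 1.604 h.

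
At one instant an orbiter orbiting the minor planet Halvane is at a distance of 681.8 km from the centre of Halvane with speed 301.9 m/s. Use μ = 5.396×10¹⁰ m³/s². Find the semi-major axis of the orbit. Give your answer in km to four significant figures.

a ≈ 803.7 km

r = 6.818×10⁵ m.
Specific orbital energy ε = v²/2 − μ/r = (301.9)²/2 − 5.396×10¹⁰/6.818×10⁵ = -3.357×10⁴ J/kg.
Since ε = −μ/(2a), a = −μ/(2ε) = 8.037×10⁵ m = 803.65 km.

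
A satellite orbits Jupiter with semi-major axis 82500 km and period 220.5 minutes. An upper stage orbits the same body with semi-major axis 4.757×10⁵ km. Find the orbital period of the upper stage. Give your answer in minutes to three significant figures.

T₂ ≈ 3050 minutes

Kepler's third law: T² ∝ a³, so T₂ = T₁ (a₂/a₁)^(3/2).
a₂/a₁ = 5.766, (a₂/a₁)^(3/2) = 13.85.
T₂ = 220.5 × 13.85 = 3053 minutes.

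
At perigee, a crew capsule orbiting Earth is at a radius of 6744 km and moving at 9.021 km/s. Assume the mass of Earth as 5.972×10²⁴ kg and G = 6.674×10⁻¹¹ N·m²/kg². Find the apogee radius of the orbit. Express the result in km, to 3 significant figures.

apogee radius ≈ 14900 km

μ = GM = 6.674×10⁻¹¹ × 5.972×10²⁴ = 3.986×10¹⁴ m³/s².
r_p = 6.744×10⁶ m.
Specific energy ε = v²/2 − μ/r = -1.841×10⁷ J/kg, so a = −μ/(2ε) = 1.082×10⁷ m.
The apsides satisfy r_p + r_a = 2a, so the apogee radius is 2a − r_p = 1.490×10⁷ m = 14905 km.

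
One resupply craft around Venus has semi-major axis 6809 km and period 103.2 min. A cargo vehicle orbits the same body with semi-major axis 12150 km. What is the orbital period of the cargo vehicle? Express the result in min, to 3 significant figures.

Kepler's third law: T² ∝ a³, so T₂ = T₁ (a₂/a₁)^(3/2).
a₂/a₁ = 1.784, (a₂/a₁)^(3/2) = 2.384.
T₂ = 103.2 × 2.384 = 246.0 min.

T₂ ≈ 246 min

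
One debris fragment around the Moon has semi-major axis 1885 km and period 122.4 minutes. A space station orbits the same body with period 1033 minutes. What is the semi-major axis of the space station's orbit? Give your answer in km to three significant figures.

a₂ ≈ 7810 km

Kepler's third law: a³ ∝ T², so a₂ = a₁ (T₂/T₁)^(2/3).
T₂/T₁ = 8.440, (T₂/T₁)^(2/3) = 4.145.
a₂ = 1885 × 4.145 = 7814 km.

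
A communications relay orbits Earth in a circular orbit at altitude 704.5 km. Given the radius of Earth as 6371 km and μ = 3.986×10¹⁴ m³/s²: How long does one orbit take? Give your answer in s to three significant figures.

T ≈ 5920 s

r = 6371 + 704.5 = 7075.5 km = 7.0755×10⁶ m.
Kepler's third law: T = 2π√(r³/μ) = 2π√((7.076×10⁶)³ / 3.986×10¹⁴).
r³/μ = 8.887×10⁵ s², so T = 2π × 9.427×10² = 5.923×10³ s.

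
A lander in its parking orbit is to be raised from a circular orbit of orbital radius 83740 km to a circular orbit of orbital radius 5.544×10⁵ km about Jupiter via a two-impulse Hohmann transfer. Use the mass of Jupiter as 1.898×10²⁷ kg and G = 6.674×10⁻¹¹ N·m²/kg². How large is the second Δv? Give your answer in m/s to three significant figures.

Δv ≈ 7370 m/s

μ = GM = 6.674×10⁻¹¹ × 1.898×10²⁷ = 1.267×10¹⁷ m³/s².
r₁ = 83740 km = 8.374×10⁷ m.
r₂ = 5.544×10⁵ km = 5.544×10⁸ m.
Transfer ellipse a_t = (r₁ + r₂)/2 = 3.191×10⁸ m.
At r₁: circular v_c1 = √(μ/r₁) = 38890 m/s; transfer-perijove v_p = √[μ(2/r₁ − 1/a_t)] = 51270 m/s.
At r₂: circular v_c2 = √(μ/r₂) = 15120 m/s; transfer-apojove v_a = √[μ(2/r₂ − 1/a_t)] = 7744 m/s.
Δv₂ = v_c2 − v_a = 7372 m/s.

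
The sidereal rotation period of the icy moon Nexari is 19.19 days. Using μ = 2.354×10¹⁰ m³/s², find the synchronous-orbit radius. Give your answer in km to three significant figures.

T = 19.19 days = 1.658×10⁶ s.
A synchronous orbit has period T, so by Kepler's third law a = (μT²/4π²)^(1/3).
μT²/4π² = 2.354×10¹⁰ × (1.658×10⁶)² / 39.48 = 1.639×10²¹ m³.
a = 1.179×10⁷ m = 11791 km.

r_sync ≈ 11800 km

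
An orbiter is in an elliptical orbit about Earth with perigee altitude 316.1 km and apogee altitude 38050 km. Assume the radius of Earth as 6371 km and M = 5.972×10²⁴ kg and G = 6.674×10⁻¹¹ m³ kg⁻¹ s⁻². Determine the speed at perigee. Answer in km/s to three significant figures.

μ = GM = 6.674×10⁻¹¹ × 5.972×10²⁴ = 3.986×10¹⁴ m³/s².
r_p = 6371 + 316.1 = 6687.1 km = 6.6871×10⁶ m.
r_a = 6371 + 38050 = 44421 km = 4.4421×10⁷ m.
Semi-major axis a = (r_p + r_a)/2 = 25554 km = 2.555×10⁷ m.
Vis-viva: v² = μ(2/r − 1/a) = 3.986×10¹⁴ × (2.991×10⁻⁷ − 3.913×10⁻⁸) = 1.036×10⁸ m²/s².
v = 10180 m/s = 10.18 km/s.

v ≈ 10.2 km/s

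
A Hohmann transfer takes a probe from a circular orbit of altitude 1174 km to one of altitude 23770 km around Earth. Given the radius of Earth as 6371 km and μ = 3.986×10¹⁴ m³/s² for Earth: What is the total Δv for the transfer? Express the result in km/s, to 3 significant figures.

r₁ = 6371 + 1174 = 7545.0 km = 7.5450×10⁶ m.
r₂ = 6371 + 23770 = 30141 km = 3.0141×10⁷ m.
Transfer ellipse a_t = (r₁ + r₂)/2 = 1.884×10⁷ m.
At r₁: circular v_c1 = √(μ/r₁) = 7268 m/s; transfer-perigee v_p = √[μ(2/r₁ − 1/a_t)] = 9193 m/s.
Δv₁ = v_p − v_c1 = 1924 m/s.
At r₂: circular v_c2 = √(μ/r₂) = 3637 m/s; transfer-apogee v_a = √[μ(2/r₂ − 1/a_t)] = 2301 m/s.
Δv₂ = v_c2 − v_a = 1335 m/s.
Total Δv = Δv₁ + Δv₂ = 3260 m/s = 3.260 km/s.

Δv_total ≈ 3.26 km/s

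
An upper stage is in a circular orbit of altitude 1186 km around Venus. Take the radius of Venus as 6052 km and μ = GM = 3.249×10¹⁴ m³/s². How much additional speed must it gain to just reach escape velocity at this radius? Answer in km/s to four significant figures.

r = 6052 + 1186 = 7238.0 km = 7.2380×10⁶ m.
Circular speed v_c = √(μ/r) = 6700 m/s.
Escape speed v_esc = √(2μ/r) = √2 × v_c = 9475 m/s.
Δv = v_esc − v_c = 2775 m/s = 2.775 km/s.

Δv ≈ 2.775 km/s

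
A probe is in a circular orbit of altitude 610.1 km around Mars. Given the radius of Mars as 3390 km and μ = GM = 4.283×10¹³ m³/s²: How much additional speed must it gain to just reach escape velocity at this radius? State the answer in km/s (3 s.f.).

r = 3390 + 610.1 = 4000.1 km = 4.0001×10⁶ m.
Circular speed v_c = √(μ/r) = 3272 m/s.
Escape speed v_esc = √(2μ/r) = √2 × v_c = 4628 m/s.
Δv = v_esc − v_c = 1355 m/s = 1.355 km/s.

Δv ≈ 1.36 km/s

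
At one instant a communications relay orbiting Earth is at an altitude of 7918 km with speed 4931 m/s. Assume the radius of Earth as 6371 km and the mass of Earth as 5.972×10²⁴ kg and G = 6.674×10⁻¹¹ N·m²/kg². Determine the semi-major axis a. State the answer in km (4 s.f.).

μ = GM = 6.674×10⁻¹¹ × 5.972×10²⁴ = 3.986×10¹⁴ m³/s².
r = 6371 + 7918 = 14289 km = 1.429×10⁷ m.
Specific orbital energy ε = v²/2 − μ/r = (4931)²/2 − 3.986×10¹⁴/1.429×10⁷ = -1.574×10⁷ J/kg.
Since ε = −μ/(2a), a = −μ/(2ε) = 1.266×10⁷ m = 12664 km.

a ≈ 12660 km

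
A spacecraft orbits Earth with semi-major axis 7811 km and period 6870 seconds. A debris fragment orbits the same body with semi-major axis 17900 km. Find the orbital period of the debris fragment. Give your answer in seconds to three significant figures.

T₂ ≈ 23800 seconds

Kepler's third law: T² ∝ a³, so T₂ = T₁ (a₂/a₁)^(3/2).
a₂/a₁ = 2.292, (a₂/a₁)^(3/2) = 3.469.
T₂ = 6870 × 3.469 = 23830 seconds.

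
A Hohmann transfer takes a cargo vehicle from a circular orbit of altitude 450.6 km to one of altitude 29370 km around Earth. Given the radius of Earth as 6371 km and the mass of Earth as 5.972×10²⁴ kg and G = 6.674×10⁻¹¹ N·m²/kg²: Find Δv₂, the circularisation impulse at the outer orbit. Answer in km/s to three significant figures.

μ = GM = 6.674×10⁻¹¹ × 5.972×10²⁴ = 3.986×10¹⁴ m³/s².
r₁ = 6371 + 450.6 = 6821.6 km = 6.8216×10⁶ m.
r₂ = 6371 + 29370 = 35741 km = 3.5741×10⁷ m.
Transfer ellipse a_t = (r₁ + r₂)/2 = 2.128×10⁷ m.
At r₁: circular v_c1 = √(μ/r₁) = 7644 m/s; transfer-perigee v_p = √[μ(2/r₁ − 1/a_t)] = 9906 m/s.
At r₂: circular v_c2 = √(μ/r₂) = 3339 m/s; transfer-apogee v_a = √[μ(2/r₂ − 1/a_t)] = 1891 m/s.
Δv₂ = v_c2 − v_a = 1449 m/s.
= 1.449 km/s.

Δv ≈ 1.45 km/s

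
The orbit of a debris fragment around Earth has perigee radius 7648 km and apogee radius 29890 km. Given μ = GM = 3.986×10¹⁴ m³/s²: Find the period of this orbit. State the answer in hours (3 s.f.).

T ≈ 7.11 hours

Semi-major axis a = (r_p + r_a)/2 = (7648.0 + 29890)/2 = 18769 km = 1.877×10⁷ m.
By Kepler's third law T = 2π√(a³/μ) = 2π × 4.073×10³ = 2.559×10⁴ s.
= 7.108 hours.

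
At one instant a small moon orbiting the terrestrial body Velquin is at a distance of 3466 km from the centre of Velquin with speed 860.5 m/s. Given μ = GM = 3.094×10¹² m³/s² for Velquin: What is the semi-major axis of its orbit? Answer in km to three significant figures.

r = 3.466×10⁶ m.
Vis-viva rearranged: 1/a = 2/r − v²/μ = 5.770×10⁻⁷ − 2.393×10⁻⁷ = 3.377×10⁻⁷ m⁻¹.
a = 2.961×10⁶ m = 2961.1 km.

a ≈ 2960 km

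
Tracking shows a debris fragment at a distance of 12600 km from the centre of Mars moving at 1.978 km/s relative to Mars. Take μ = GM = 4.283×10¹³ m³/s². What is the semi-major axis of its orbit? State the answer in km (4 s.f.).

r = 1.260×10⁷ m.
Vis-viva rearranged: 1/a = 2/r − v²/μ = 1.587×10⁻⁷ − 9.135×10⁻⁸ = 6.738×10⁻⁸ m⁻¹.
a = 1.484×10⁷ m = 14841 km.

a ≈ 14840 km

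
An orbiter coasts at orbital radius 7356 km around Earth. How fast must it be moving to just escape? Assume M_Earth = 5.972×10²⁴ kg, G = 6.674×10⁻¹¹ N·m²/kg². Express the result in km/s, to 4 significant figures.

μ = GM = 6.674×10⁻¹¹ × 5.972×10²⁴ = 3.986×10¹⁴ m³/s².
r = 7356 km = 7.356×10⁶ m.
Escape speed v_esc = √(2μ/r) = √(2 × 3.986×10¹⁴ / 7.356×10⁶) = √(1.084×10⁸) = 10410 m/s.
= 10.41 km/s.

v_esc ≈ 10.41 km/s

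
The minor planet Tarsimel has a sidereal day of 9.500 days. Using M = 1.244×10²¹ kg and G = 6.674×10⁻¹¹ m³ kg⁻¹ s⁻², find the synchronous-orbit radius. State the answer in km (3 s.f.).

μ = GM = 6.674×10⁻¹¹ × 1.244×10²¹ = 8.302×10¹⁰ m³/s².
T = 9.500 days = 8.208×10⁵ s.
A synchronous orbit has period T, so by Kepler's third law a = (μT²/4π²)^(1/3).
μT²/4π² = 8.302×10¹⁰ × (8.208×10⁵)² / 39.48 = 1.417×10²¹ m³.
a = 1.123×10⁷ m = 11232 km.

r_sync ≈ 11200 km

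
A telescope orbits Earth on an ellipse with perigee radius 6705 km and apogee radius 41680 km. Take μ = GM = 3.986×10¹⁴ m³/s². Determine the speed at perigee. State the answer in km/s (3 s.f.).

v ≈ 10.1 km/s

Semi-major axis a = (r_p + r_a)/2 = 24192 km = 2.419×10⁷ m.
Vis-viva: v² = μ(2/r − 1/a) = 3.986×10¹⁴ × (2.983×10⁻⁷ − 4.134×10⁻⁸) = 1.024×10⁸ m²/s².
v = 10120 m/s = 10.12 km/s.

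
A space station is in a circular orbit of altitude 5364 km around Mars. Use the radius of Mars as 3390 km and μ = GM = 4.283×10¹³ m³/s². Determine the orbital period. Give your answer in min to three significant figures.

r = 3390 + 5364 = 8754.0 km = 8.7540×10⁶ m.
Kepler's third law: T = 2π√(r³/μ) = 2π√((8.754×10⁶)³ / 4.283×10¹³).
r³/μ = 1.566×10⁷ s², so T = 2π × 3.958×10³ = 2.487×10⁴ s.
Converting: 2.487×10⁴ s ÷ 60.00 = 414.4 min.

T ≈ 414 min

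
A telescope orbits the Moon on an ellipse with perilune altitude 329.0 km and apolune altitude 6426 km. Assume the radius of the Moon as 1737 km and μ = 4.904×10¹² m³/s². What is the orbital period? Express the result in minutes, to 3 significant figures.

r_p = 1737 + 329.0 = 2066.0 km = 2.0660×10⁶ m.
r_a = 1737 + 6426 = 8163.0 km = 8.1630×10⁶ m.
Semi-major axis a = (r_p + r_a)/2 = (2066.0 + 8163.0)/2 = 5114.5 km = 5.114×10⁶ m.
By Kepler's third law T = 2π√(a³/μ) = 2π × 5.223×10³ = 3.282×10⁴ s.
= 547.0 minutes.

T ≈ 547 minutes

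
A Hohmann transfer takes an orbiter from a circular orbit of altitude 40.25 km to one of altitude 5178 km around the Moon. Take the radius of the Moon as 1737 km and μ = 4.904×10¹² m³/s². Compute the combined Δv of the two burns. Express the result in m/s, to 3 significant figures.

r₁ = 1737 + 40.25 = 1777.2 km = 1.7772×10⁶ m.
r₂ = 1737 + 5178 = 6915.0 km = 6.9150×10⁶ m.
Transfer ellipse a_t = (r₁ + r₂)/2 = 4.346×10⁶ m.
At r₁: circular v_c1 = √(μ/r₁) = 1661 m/s; transfer-perilune v_p = √[μ(2/r₁ − 1/a_t)] = 2095 m/s.
Δv₁ = v_p − v_c1 = 434.2 m/s.
At r₂: circular v_c2 = √(μ/r₂) = 842.1 m/s; transfer-apolune v_a = √[μ(2/r₂ − 1/a_t)] = 538.5 m/s.
Δv₂ = v_c2 − v_a = 303.6 m/s.
Total Δv = Δv₁ + Δv₂ = 737.8 m/s.

Δv_total ≈ 738 m/s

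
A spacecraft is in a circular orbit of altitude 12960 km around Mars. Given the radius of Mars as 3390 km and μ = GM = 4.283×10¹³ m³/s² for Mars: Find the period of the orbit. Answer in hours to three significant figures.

r = 3390 + 12960 = 16350 km = 1.6350×10⁷ m.
Kepler's third law: T = 2π√(r³/μ) = 2π√((1.635×10⁷)³ / 4.283×10¹³).
r³/μ = 1.020×10⁸ s², so T = 2π × 1.010×10⁴ = 6.347×10⁴ s.
Converting: 6.347×10⁴ s ÷ 3600 = 17.63 hours.

T ≈ 17.6 hours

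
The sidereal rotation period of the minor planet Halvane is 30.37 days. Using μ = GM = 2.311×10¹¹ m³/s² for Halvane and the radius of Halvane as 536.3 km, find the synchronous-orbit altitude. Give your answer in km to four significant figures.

T = 30.37 days = 2.624×10⁶ s.
A synchronous orbit has period T, so by Kepler's third law a = (μT²/4π²)^(1/3).
μT²/4π² = 2.311×10¹¹ × (2.624×10⁶)² / 39.48 = 4.030×10²² m³.
a = 3.429×10⁷ m = 34286 km.
Altitude h = a − R = 34286 − 536.3 = 33750 km.

h_sync ≈ 33750 km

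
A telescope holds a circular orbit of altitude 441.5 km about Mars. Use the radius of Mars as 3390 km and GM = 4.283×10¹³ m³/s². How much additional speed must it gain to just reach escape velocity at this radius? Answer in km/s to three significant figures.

r = 3390 + 441.5 = 3831.5 km = 3.8315×10⁶ m.
Circular speed v_c = √(μ/r) = 3343 m/s.
Escape speed v_esc = √(2μ/r) = √2 × v_c = 4728 m/s.
Δv = v_esc − v_c = 1385 m/s = 1.385 km/s.

Δv ≈ 1.38 km/s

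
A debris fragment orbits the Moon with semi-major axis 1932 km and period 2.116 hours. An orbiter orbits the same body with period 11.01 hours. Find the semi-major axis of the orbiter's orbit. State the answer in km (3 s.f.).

a₂ ≈ 5800 km

Kepler's third law: a³ ∝ T², so a₂ = a₁ (T₂/T₁)^(2/3).
T₂/T₁ = 5.203, (T₂/T₁)^(2/3) = 3.003.
a₂ = 1932 × 3.003 = 5801 km.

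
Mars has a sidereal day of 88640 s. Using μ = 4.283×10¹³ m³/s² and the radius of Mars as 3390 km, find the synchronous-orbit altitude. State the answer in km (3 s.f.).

A synchronous orbit has period T, so by Kepler's third law a = (μT²/4π²)^(1/3).
μT²/4π² = 4.283×10¹³ × (8.864×10⁴)² / 39.48 = 8.524×10²¹ m³.
a = 2.043×10⁷ m = 20428 km.
Altitude h = a − R = 20428 − 3390 = 17038 km.

h_sync ≈ 17000 km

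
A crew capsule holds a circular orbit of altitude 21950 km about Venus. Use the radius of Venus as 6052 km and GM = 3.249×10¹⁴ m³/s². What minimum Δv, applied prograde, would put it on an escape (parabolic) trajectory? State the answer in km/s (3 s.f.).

r = 6052 + 21950 = 28002 km = 2.8002×10⁷ m.
Circular speed v_c = √(μ/r) = 3406 m/s.
Escape speed v_esc = √(2μ/r) = √2 × v_c = 4817 m/s.
Δv = v_esc − v_c = 1411 m/s = 1.411 km/s.

Δv ≈ 1.41 km/s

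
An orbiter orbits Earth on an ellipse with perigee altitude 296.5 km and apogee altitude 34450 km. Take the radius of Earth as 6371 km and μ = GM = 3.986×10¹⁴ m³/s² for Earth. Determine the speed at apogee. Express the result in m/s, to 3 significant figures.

v ≈ 1660 m/s

r_p = 6371 + 296.5 = 6667.5 km = 6.6675×10⁶ m.
r_a = 6371 + 34450 = 40821 km = 4.0821×10⁷ m.
Semi-major axis a = (r_p + r_a)/2 = 23744 km = 2.374×10⁷ m.
Vis-viva: v² = μ(2/r − 1/a) = 3.986×10¹⁴ × (4.899×10⁻⁸ − 4.212×10⁻⁸) = 2.742×10⁶ m²/s².
v = 1656 m/s.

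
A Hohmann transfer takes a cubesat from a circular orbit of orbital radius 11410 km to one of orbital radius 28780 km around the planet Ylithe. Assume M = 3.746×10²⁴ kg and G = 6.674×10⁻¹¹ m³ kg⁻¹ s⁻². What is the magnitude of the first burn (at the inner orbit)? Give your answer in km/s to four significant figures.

μ = GM = 6.674×10⁻¹¹ × 3.746×10²⁴ = 2.500×10¹⁴ m³/s².
r₁ = 11410 km = 1.141×10⁷ m.
r₂ = 28780 km = 2.878×10⁷ m.
Transfer ellipse a_t = (r₁ + r₂)/2 = 2.010×10⁷ m.
At r₁: circular v_c1 = √(μ/r₁) = 4681 m/s; transfer-periapsis v_p = √[μ(2/r₁ − 1/a_t)] = 5602 m/s.
Δv₁ = v_p − v_c1 = 921.0 m/s.
= 0.921 km/s.

Δv ≈ 0.921 km/s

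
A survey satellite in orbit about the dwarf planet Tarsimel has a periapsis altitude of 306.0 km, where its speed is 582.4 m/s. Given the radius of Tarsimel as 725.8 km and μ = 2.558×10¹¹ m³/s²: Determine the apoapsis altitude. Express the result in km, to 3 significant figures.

r_p = 725.8 + 306.0 = 1031.8 km = 1.032×10⁶ m.
Specific energy ε = v²/2 − μ/r = -7.832×10⁴ J/kg, so a = −μ/(2ε) = 1.633×10⁶ m.
The apsides satisfy r_p + r_a = 2a, so the apoapsis radius is 2a − r_p = 2.234×10⁶ m = 2234.2 km.
Apoapsis altitude = 2234.2 − 725.8 = 1508.4 km.

apoapsis altitude ≈ 1510 km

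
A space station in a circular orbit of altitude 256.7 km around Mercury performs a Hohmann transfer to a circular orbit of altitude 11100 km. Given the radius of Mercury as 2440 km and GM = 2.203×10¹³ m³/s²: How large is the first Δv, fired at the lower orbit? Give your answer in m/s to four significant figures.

r₁ = 2440 + 256.7 = 2696.7 km = 2.6967×10⁶ m.
r₂ = 2440 + 11100 = 13540 km = 1.3540×10⁷ m.
Transfer ellipse a_t = (r₁ + r₂)/2 = 8.118×10⁶ m.
At r₁: circular v_c1 = √(μ/r₁) = 2858 m/s; transfer-periherm v_p = √[μ(2/r₁ − 1/a_t)] = 3691 m/s.
Δv₁ = v_p − v_c1 = 833.0 m/s.

Δv ≈ 833.0 m/s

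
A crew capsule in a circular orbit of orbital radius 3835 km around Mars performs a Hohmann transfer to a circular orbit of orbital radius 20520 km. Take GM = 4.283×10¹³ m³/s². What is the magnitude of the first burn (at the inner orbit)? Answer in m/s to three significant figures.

r₁ = 3835 km = 3.835×10⁶ m.
r₂ = 20520 km = 2.052×10⁷ m.
Transfer ellipse a_t = (r₁ + r₂)/2 = 1.218×10⁷ m.
At r₁: circular v_c1 = √(μ/r₁) = 3342 m/s; transfer-periapsis v_p = √[μ(2/r₁ − 1/a_t)] = 4338 m/s.
Δv₁ = v_p − v_c1 = 996.2 m/s.

Δv ≈ 996 m/s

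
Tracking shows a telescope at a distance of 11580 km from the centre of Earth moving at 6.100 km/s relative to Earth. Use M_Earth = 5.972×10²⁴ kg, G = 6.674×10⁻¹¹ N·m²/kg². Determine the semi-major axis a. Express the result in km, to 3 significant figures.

μ = GM = 6.674×10⁻¹¹ × 5.972×10²⁴ = 3.986×10¹⁴ m³/s².
r = 1.158×10⁷ m.
Specific orbital energy ε = v²/2 − μ/r = (6100)²/2 − 3.986×10¹⁴/1.158×10⁷ = -1.581×10⁷ J/kg.
Since ε = −μ/(2a), a = −μ/(2ε) = 1.260×10⁷ m = 12602 km.

a ≈ 12600 km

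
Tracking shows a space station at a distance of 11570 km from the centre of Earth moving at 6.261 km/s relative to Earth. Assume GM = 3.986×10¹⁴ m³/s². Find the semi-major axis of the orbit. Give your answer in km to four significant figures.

a ≈ 13420 km

r = 1.157×10⁷ m.
Specific orbital energy ε = v²/2 − μ/r = (6261)²/2 − 3.986×10¹⁴/1.157×10⁷ = -1.485×10⁷ J/kg.
Since ε = −μ/(2a), a = −μ/(2ε) = 1.342×10⁷ m = 13420 km.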